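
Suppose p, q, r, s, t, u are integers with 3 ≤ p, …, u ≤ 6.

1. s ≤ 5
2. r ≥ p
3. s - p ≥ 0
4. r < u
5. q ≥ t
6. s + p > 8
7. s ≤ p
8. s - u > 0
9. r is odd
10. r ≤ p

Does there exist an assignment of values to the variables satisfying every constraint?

Unsatisfiable

Constraints 2, 4, 7, and 8 give p ≤ r, r < u, u < s, s ≤ p. Chaining: p ≤ r < u < s ≤ p, which forces p < p — impossible.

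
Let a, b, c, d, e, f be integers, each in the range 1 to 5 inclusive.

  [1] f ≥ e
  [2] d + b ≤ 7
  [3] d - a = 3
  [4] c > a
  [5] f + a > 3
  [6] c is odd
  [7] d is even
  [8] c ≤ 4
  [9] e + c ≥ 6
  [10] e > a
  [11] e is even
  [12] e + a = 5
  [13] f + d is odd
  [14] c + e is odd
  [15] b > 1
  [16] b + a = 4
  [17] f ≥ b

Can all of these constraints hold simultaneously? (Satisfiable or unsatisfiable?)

The assignment a = 1, b = 3, c = 3, d = 4, e = 4, f = 5 works:
  constraint 2 holds since d + b = 7.
  constraint 3 holds since d - a = 3.
The rest check out directly.

Satisfiable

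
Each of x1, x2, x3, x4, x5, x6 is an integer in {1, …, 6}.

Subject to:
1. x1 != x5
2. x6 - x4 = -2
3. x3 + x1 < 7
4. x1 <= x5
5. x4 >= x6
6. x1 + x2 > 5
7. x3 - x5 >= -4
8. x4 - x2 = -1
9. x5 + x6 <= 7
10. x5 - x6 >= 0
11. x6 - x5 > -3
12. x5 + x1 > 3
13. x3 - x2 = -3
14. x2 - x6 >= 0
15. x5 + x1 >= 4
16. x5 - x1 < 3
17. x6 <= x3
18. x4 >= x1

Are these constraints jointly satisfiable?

One satisfying assignment is x1 = 2, x2 = 5, x3 = 2, x4 = 4, x5 = 4, x6 = 2.
For the less obvious constraints — constraint 2: x6 - x4 = -2; constraint 3: x3 + x1 = 4; constraint 6: x1 + x2 = 7 — and the others hold by inspection.

Satisfiable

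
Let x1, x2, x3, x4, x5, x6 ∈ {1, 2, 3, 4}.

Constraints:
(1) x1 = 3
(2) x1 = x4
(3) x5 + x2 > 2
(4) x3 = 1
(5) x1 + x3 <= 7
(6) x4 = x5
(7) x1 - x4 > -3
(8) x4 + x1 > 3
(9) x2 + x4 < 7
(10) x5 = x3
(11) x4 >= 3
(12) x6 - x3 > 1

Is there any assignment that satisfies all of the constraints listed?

Unsatisfiable

Constraint 1 fixes x1 = 3 and constraint 4 fixes x3 = 1. Constraints 2, 6, and 10 give x1 = x4 = x5 = x3, so x1 = x3. But 3 ≠ 1 — contradiction.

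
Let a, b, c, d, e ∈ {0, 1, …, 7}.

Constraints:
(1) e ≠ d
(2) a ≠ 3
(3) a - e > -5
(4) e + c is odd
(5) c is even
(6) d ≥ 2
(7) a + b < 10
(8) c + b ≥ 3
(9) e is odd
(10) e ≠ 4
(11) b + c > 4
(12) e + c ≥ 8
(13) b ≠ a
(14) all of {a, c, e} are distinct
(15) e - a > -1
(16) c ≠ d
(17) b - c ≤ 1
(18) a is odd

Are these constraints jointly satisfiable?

Satisfiable

One satisfying assignment is a = 5, b = 3, c = 2, d = 3, e = 7.
For the less obvious constraints — constraint 3: a - e = -2; constraint 7: a + b = 8; constraint 8: c + b = 5 — and the others hold by inspection.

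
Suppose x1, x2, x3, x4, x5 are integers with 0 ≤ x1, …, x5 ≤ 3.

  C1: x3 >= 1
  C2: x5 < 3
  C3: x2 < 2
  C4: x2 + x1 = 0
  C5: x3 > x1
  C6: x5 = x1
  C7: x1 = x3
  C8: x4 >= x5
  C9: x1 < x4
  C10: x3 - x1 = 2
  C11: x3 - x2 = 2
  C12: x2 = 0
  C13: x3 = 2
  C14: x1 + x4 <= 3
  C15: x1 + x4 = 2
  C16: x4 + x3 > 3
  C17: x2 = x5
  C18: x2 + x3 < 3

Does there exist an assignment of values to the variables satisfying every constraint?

Constraint 12 fixes x2 = 0 and constraint 13 fixes x3 = 2. Constraints 6, 7, and 17 give x2 = x5 = x1 = x3, so x2 = x3. But 0 ≠ 2 — contradiction.

Unsatisfiable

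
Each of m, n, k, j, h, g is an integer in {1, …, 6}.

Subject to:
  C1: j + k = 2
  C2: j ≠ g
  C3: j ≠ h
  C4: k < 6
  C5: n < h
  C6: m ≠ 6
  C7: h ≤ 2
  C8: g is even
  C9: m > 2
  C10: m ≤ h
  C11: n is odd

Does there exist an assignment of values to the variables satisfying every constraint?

Unsatisfiable

From constraint 9: m ≥ 3. From constraints 7 and 10: m ≤ h and h ≤ 2, so m ≤ 2. But 2 < 3, so no value of m works.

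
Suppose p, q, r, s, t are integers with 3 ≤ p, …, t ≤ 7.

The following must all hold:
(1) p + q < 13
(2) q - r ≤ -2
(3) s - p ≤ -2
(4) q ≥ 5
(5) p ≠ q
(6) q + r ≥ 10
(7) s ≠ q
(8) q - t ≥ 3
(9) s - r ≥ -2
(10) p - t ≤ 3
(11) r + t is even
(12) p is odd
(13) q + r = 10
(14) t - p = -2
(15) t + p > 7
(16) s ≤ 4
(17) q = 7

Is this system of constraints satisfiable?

Constraints 2, 3, 8, 9, and 10 give t − p ≥ -3, p − s ≥ 2, s − r ≥ -2, r − q ≥ 2, q − t ≥ 3.
Adding all 5 inequalities: the left sides telescope to 0, and the right sides sum to (-3) + 2 + (-2) + 2 + 3 = 2. So 0 ≥ 2, which is false.

Unsatisfiable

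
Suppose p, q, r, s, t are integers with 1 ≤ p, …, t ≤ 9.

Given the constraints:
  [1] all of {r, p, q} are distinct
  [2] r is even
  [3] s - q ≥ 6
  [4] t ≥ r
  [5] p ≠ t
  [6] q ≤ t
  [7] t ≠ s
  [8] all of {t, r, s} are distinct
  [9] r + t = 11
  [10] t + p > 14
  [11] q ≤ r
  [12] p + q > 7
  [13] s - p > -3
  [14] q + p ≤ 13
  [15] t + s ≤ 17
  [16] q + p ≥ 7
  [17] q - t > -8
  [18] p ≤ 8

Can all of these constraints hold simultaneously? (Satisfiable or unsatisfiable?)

Try p = 8, q = 2, r = 4, s = 8, t = 7.
Check constraint 3: s - q = 6; constraint 9: r + t = 11. The remaining constraints are straightforward to verify.

Satisfiable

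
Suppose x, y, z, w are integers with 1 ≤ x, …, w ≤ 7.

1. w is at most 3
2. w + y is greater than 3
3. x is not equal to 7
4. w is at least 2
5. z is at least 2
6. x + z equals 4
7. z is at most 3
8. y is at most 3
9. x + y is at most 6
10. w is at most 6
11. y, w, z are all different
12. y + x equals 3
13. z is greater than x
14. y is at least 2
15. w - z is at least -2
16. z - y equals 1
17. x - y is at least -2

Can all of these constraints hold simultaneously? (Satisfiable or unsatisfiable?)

Unsatisfiable

Constraints 1, 4, 5, 7, 8, and 14 confine each of y, w, z to the 2 values {2, 3}.
Constraint 11 requires all 3 of them to be distinct, but only 2 values are available — impossible by the pigeonhole principle.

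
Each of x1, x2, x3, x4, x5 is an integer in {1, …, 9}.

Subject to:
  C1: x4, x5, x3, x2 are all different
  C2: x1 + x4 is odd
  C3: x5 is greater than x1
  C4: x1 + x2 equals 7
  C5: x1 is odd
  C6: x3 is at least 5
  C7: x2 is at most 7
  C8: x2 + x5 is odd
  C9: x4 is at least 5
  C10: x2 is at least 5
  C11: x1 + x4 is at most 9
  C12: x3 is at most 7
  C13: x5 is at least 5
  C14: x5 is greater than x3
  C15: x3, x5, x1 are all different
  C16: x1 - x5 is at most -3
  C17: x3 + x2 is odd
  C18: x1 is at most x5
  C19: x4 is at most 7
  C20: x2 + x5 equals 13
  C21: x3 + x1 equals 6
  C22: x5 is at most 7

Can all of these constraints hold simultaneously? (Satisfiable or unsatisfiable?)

Unsatisfiable

Constraints 6, 7, 9, 10, 12, 13, 19, and 22 confine each of x4, x5, x3, x2 to the 3 values {5, …, 7}.
Constraint 1 requires all 4 of them to be distinct, but only 3 values are available — impossible by the pigeonhole principle.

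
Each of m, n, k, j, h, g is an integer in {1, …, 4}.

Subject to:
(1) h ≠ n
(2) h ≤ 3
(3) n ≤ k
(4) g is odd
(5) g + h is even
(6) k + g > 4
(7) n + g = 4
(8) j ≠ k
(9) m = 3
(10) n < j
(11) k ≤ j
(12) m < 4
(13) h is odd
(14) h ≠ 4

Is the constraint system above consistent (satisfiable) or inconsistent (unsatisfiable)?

Satisfiable

Try m = 3, n = 1, k = 2, j = 3, h = 3, g = 3.
Check constraint 4: g = 3 is odd; constraint 6: k + g = 5; constraint 7: n + g = 4. The remaining constraints are straightforward to verify.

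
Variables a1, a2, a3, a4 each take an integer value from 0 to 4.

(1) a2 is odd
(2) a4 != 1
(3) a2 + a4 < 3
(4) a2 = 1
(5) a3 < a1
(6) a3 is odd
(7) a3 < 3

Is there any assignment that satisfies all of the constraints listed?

The assignment a1 = 3, a2 = 1, a3 = 1, a4 = 0 works:
  constraint 1 holds since a2 = 1 is odd.
  constraint 3 holds since a2 + a4 = 1.
  constraint 6 holds since a3 = 1 is odd.
The rest check out directly.

Satisfiable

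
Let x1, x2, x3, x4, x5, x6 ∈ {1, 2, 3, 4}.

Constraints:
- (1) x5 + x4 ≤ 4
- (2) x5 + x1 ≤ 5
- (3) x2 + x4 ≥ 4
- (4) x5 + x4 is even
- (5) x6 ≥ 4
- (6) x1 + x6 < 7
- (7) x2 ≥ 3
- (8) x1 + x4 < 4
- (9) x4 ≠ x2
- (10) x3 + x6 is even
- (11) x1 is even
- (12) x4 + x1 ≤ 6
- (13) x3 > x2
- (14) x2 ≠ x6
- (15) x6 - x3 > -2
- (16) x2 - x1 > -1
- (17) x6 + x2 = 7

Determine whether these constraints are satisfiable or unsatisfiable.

Satisfiable

Setting (x1, x2, x3, x4, x5, x6) = (2, 3, 4, 1, 1, 4) satisfies everything: constraint 1: x5 + x4 = 2; constraint 2: x5 + x1 = 3, and the others follow.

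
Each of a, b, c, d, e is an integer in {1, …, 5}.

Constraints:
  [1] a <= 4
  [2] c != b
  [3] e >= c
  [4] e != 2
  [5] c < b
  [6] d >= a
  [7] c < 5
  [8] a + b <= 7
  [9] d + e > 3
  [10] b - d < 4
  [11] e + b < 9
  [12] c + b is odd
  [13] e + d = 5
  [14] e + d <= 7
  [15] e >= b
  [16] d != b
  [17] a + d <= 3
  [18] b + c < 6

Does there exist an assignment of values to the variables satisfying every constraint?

The assignment a = 1, b = 4, c = 1, d = 1, e = 4 works:
  constraint 8 holds since a + b = 5.
  constraint 9 holds since d + e = 5.
The rest check out directly.

Satisfiable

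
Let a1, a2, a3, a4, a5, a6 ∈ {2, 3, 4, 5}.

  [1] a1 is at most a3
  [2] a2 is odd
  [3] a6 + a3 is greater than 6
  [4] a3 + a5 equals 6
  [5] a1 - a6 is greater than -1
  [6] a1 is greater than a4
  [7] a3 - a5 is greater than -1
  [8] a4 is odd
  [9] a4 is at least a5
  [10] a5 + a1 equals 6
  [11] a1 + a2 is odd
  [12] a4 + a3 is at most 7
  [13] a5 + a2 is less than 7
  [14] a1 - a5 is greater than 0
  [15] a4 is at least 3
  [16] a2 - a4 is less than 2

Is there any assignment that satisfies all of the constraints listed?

Setting (a1, a2, a3, a4, a5, a6) = (4, 3, 4, 3, 2, 4) satisfies everything: constraint 3: a6 + a3 = 8; constraint 4: a3 + a5 = 6, and the others follow.

Satisfiable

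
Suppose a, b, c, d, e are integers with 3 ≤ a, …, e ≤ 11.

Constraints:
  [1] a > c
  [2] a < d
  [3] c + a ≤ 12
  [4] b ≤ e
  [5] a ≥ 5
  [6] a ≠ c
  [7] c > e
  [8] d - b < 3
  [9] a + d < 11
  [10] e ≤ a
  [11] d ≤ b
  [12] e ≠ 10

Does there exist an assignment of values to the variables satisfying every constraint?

Constraints 1, 2, 4, 7, and 11 give a < d, d ≤ b, b ≤ e, e < c, c < a. Chaining: a < d ≤ b ≤ e < c < a, which forces a < a — impossible.

Unsatisfiable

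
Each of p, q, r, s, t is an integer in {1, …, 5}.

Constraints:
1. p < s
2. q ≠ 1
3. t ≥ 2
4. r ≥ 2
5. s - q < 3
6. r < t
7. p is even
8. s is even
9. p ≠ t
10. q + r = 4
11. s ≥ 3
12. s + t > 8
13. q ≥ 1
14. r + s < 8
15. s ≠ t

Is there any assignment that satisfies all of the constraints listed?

Setting (p, q, r, s, t) = (2, 2, 2, 4, 5) satisfies everything: constraint 5: s - q = 2; constraint 10: q + r = 4; constraint 12: s + t = 9, and the others follow.

Satisfiable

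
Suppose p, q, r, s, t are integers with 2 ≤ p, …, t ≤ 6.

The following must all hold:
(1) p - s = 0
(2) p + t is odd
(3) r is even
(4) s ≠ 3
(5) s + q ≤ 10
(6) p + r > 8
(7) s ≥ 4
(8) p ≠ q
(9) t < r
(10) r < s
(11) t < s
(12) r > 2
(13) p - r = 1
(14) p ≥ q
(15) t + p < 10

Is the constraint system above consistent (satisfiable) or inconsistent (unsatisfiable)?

The assignment p = 5, q = 4, r = 4, s = 5, t = 2 works:
  constraint 1 holds since p - s = 0.
  constraint 5 holds since s + q = 9.
  constraint 6 holds since p + r = 9.
The rest check out directly.

Satisfiable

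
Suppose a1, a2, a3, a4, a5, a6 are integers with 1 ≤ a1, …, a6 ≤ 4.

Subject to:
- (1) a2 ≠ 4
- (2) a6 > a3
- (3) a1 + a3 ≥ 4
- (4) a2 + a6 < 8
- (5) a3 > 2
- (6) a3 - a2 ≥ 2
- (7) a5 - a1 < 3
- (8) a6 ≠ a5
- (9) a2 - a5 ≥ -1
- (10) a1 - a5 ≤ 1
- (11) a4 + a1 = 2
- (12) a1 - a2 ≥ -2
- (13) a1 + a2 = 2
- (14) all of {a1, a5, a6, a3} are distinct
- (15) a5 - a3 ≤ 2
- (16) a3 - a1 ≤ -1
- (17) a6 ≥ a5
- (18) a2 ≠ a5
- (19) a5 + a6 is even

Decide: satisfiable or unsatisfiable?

Constraints 6, 9, 10, and 16 give a5 − a1 ≥ -1, a1 − a3 ≥ 1, a3 − a2 ≥ 2, a2 − a5 ≥ -1.
Adding all 4 inequalities: the left sides telescope to 0, and the right sides sum to (-1) + 1 + 2 + (-1) = 1. So 0 ≥ 1, which is false.

Unsatisfiable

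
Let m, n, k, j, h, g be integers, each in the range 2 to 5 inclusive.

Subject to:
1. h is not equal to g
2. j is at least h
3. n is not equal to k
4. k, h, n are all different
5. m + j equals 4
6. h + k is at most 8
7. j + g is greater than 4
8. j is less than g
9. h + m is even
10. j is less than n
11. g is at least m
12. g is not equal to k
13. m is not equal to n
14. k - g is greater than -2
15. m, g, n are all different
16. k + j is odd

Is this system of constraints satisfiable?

One satisfying assignment is m = 2, n = 3, k = 5, j = 2, h = 2, g = 4.
For the less obvious constraints — constraint 5: m + j = 4; constraint 6: h + k = 7 — and the others hold by inspection.

Satisfiable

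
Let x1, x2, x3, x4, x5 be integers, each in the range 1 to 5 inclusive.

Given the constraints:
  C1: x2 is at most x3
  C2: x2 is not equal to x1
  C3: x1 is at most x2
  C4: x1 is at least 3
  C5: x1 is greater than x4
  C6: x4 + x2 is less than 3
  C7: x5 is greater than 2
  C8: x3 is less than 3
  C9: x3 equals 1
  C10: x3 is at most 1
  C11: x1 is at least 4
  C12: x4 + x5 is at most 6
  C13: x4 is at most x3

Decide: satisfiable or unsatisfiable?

From constraints 3 and 11: x2 ≥ x1 and x1 ≥ 4, so x2 ≥ 4. From constraints 1 and 10: x2 ≤ x3 and x3 ≤ 1, so x2 ≤ 1. But 1 < 4, so no value of x2 works.

Unsatisfiable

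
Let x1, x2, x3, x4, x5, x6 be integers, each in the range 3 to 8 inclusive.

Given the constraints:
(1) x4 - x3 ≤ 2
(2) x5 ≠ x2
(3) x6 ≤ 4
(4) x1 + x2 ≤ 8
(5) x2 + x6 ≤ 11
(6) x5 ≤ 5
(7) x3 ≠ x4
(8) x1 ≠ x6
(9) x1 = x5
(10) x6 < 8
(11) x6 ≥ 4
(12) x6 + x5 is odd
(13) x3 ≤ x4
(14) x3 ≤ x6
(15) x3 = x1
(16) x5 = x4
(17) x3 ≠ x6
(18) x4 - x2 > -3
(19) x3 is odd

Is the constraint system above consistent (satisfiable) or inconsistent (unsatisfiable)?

From constraints 9, 15, and 16, x3 = x1 = x5 = x4, so x3 = x4. But constraint 7 says x3 ≠ x4. Contradiction.

Unsatisfiable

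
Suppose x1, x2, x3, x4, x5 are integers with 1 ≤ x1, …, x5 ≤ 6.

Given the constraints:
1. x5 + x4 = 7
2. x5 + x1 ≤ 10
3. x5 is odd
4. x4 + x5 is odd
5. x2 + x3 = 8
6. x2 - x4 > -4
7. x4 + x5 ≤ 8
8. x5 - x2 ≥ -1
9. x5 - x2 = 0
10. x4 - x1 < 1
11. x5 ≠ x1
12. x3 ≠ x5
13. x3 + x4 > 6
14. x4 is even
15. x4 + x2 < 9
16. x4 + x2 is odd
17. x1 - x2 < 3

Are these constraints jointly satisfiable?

Take x1 = 4, x2 = 3, x3 = 5, x4 = 4, x5 = 3. Then constraint 1: x5 + x4 = 7; constraint 2: x5 + x1 = 7, and every other listed constraint is also met.

Satisfiable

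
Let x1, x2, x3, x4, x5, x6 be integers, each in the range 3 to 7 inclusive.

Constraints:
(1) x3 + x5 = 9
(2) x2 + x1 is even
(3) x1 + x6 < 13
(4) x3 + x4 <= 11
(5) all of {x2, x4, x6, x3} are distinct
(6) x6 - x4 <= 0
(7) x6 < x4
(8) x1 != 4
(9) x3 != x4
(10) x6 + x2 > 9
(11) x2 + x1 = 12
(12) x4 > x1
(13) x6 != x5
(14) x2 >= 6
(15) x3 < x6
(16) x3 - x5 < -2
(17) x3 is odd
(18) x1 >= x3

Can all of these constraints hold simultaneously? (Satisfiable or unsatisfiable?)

Try x1 = 6, x2 = 6, x3 = 3, x4 = 7, x5 = 6, x6 = 5.
Check constraint 1: x3 + x5 = 9; constraint 3: x1 + x6 = 11. The remaining constraints are straightforward to verify.

Satisfiable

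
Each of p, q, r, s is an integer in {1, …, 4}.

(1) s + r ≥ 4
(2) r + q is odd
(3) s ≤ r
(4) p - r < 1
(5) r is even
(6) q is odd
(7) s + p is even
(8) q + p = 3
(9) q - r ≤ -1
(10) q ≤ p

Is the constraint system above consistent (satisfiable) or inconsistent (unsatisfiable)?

Satisfiable

Try p = 2, q = 1, r = 4, s = 2.
Check constraint 1: s + r = 6; constraint 4: p - r = -2. The remaining constraints are straightforward to verify.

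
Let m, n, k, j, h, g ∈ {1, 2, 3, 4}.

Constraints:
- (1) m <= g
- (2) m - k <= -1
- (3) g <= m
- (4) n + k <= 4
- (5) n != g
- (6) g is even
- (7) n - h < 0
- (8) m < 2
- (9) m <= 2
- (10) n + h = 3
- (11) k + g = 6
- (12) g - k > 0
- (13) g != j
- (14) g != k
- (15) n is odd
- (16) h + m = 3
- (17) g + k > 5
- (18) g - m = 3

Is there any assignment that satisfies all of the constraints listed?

Unsatisfiable

Constraints 2, 3, and 12 give g ≤ m, m < k, k < g. Chaining: g ≤ m < k < g, which forces g < g — impossible.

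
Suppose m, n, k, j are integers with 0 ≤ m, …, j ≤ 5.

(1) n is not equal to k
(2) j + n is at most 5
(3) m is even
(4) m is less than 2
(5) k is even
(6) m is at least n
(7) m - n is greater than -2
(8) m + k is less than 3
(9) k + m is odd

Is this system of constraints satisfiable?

Constraint 5 makes k even and constraint 3 makes m even, so k + m must be even. Constraint 9 says k + m is odd — contradiction.

Unsatisfiable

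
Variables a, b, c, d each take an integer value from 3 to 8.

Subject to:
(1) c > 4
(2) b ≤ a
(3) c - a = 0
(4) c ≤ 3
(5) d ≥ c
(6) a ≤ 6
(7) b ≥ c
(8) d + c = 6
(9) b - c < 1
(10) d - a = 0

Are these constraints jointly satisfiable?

From constraint 1: c ≥ 5. From constraint 4: c ≤ 3. But 3 < 5, so no value of c works.

Unsatisfiable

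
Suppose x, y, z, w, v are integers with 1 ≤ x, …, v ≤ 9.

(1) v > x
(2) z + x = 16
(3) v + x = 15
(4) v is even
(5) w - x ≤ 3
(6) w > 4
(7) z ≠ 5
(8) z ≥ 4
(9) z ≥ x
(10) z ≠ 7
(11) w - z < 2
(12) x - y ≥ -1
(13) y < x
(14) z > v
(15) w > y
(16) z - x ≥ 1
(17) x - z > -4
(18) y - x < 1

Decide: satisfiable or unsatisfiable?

Satisfiable

The assignment x = 7, y = 6, z = 9, w = 8, v = 8 works:
  constraint 2 holds since z + x = 16.
  constraint 3 holds since v + x = 15.
  constraint 5 holds since w - x = 1.
The rest check out directly.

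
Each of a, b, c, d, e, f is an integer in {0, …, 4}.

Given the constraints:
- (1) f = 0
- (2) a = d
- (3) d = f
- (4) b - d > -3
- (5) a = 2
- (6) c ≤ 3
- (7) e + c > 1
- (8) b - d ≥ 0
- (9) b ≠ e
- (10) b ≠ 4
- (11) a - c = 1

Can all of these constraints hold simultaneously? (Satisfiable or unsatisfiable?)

Constraint 5 fixes a = 2 and constraint 1 fixes f = 0. Constraints 2 and 3 give a = d = f, so a = f. But 2 ≠ 0 — contradiction.

Unsatisfiable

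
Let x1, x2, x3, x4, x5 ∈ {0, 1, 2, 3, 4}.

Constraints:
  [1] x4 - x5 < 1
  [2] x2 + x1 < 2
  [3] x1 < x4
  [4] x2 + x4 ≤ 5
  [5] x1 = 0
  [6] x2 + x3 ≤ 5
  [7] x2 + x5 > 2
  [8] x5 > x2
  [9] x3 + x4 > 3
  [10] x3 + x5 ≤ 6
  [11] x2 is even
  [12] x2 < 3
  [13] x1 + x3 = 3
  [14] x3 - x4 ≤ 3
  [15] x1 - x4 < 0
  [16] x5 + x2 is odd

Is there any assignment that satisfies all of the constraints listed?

Try x1 = 0, x2 = 0, x3 = 3, x4 = 3, x5 = 3.
Check constraint 1: x4 - x5 = 0; constraint 2: x2 + x1 = 0. The remaining constraints are straightforward to verify.

Satisfiable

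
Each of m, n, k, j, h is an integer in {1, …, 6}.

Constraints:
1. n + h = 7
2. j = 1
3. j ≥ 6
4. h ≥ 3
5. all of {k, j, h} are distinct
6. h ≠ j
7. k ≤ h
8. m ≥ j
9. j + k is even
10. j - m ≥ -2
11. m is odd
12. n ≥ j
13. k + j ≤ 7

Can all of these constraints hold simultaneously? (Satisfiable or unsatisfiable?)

From constraints 3 and 12: n ≥ j ≥ 6. From constraint 4: h ≥ 3. Hence n + h ≥ 9. But constraint 1 requires n + h = 7, and 7 < 9. Contradiction.

Unsatisfiable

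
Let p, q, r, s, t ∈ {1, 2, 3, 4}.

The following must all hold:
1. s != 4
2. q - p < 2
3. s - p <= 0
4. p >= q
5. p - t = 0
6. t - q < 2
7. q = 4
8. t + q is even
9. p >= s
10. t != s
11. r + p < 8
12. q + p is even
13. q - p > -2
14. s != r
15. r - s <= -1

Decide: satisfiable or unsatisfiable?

Satisfiable

The assignment p = 4, q = 4, r = 1, s = 2, t = 4 works:
  constraint 2 holds since q - p = 0.
  constraint 3 holds since s - p = -2.
  constraint 5 holds since p - t = 0.
The rest check out directly.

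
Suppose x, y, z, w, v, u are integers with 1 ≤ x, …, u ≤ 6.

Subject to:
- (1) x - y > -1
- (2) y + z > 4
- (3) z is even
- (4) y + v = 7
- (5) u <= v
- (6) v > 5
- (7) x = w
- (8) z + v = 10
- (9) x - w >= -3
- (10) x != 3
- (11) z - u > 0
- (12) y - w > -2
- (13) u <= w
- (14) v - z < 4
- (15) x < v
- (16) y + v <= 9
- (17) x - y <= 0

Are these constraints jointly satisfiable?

Satisfiable

Try x = 1, y = 1, z = 4, w = 1, v = 6, u = 1.
Check constraint 1: x - y = 0; constraint 2: y + z = 5. The remaining constraints are straightforward to verify.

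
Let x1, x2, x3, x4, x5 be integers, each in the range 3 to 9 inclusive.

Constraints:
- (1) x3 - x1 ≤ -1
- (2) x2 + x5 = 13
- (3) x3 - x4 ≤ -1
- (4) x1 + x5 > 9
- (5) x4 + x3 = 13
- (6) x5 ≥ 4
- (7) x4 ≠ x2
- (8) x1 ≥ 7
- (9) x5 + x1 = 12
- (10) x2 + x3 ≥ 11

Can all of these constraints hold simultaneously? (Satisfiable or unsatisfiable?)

Satisfiable

The assignment x1 = 8, x2 = 9, x3 = 5, x4 = 8, x5 = 4 works:
  constraint 1 holds since x3 - x1 = -3.
  constraint 2 holds since x2 + x5 = 13.
The rest check out directly.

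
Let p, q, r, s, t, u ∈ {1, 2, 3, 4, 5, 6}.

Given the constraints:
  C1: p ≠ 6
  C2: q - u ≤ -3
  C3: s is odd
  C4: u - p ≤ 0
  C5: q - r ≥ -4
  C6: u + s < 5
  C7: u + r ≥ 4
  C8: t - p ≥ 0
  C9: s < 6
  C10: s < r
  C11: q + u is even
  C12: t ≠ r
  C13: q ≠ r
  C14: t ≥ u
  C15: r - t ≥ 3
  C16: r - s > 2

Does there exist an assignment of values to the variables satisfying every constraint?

Constraints 2, 4, 5, 8, and 15 give p − u ≥ 0, u − q ≥ 3, q − r ≥ -4, r − t ≥ 3, t − p ≥ 0.
Adding all 5 inequalities: the left sides telescope to 0, and the right sides sum to 0 + 3 + (-4) + 3 + 0 = 2. So 0 ≥ 2, which is false.

Unsatisfiable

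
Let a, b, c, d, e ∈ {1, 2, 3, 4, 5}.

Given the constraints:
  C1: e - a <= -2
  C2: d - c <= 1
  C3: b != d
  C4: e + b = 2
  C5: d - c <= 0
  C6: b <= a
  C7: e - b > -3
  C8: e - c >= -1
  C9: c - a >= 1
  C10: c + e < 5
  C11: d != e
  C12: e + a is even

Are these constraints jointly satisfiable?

Unsatisfiable

Constraints 1, 8, and 9 give e − c ≥ -1, c − a ≥ 1, a − e ≥ 2.
Adding all 3 inequalities: the left sides telescope to 0, and the right sides sum to (-1) + 1 + 2 = 2. So 0 ≥ 2, which is false.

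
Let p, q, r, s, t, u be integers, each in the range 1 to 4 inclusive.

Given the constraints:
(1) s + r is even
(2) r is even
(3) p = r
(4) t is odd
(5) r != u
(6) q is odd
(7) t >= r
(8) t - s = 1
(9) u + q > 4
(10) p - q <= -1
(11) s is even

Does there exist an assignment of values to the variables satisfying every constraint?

Satisfiable

Take p = 2, q = 3, r = 2, s = 2, t = 3, u = 4. Then constraint 8: t - s = 1; constraint 9: u + q = 7, and every other listed constraint is also met.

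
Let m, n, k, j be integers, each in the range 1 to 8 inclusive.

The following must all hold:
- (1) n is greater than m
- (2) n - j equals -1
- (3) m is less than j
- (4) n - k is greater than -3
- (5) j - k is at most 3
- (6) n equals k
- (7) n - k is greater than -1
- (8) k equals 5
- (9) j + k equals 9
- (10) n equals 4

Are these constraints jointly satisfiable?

Unsatisfiable

Constraint 10 fixes n = 4 and constraint 8 fixes k = 5, but constraint 6 requires n = k. Since 4 ≠ 5, contradiction.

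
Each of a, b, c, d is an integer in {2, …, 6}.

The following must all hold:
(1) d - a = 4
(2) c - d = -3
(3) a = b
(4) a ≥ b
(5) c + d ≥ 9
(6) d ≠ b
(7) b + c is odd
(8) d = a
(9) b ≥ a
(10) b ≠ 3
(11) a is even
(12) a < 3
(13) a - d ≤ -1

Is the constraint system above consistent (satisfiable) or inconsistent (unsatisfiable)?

Unsatisfiable

From constraints 3 and 8, d = a = b, so d = b. But constraint 6 says d ≠ b. Contradiction.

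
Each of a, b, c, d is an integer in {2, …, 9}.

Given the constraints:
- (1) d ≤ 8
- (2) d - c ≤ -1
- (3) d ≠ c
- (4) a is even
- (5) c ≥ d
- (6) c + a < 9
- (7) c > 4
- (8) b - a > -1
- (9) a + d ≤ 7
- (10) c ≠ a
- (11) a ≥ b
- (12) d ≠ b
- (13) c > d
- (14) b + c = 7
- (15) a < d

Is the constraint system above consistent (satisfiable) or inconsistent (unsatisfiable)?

Try a = 2, b = 2, c = 5, d = 4.
Check constraint 2: d - c = -1; constraint 6: c + a = 7. The remaining constraints are straightforward to verify.

Satisfiable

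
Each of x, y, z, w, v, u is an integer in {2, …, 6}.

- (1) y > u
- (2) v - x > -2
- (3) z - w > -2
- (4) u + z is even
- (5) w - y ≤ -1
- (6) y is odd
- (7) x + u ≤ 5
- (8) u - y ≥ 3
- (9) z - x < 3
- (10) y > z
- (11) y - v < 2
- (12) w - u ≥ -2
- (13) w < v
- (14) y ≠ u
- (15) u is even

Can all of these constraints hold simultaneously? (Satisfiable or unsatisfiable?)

Unsatisfiable

Constraints 5, 8, and 12 give y − w ≥ 1, w − u ≥ -2, u − y ≥ 3.
Adding all 3 inequalities: the left sides telescope to 0, and the right sides sum to 1 + (-2) + 3 = 2. So 0 ≥ 2, which is false.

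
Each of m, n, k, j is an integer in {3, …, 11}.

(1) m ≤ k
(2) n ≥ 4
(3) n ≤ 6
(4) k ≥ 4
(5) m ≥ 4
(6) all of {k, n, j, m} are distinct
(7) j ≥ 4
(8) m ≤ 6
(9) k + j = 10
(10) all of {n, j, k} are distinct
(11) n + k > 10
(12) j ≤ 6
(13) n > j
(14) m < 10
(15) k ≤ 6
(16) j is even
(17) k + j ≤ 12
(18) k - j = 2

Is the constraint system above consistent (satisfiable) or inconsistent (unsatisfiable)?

Unsatisfiable

Constraints 2, 3, 4, 5, 7, 8, 12, and 15 confine each of k, n, j, m to the 3 values {4, …, 6}.
Constraint 6 requires all 4 of them to be distinct, but only 3 values are available — impossible by the pigeonhole principle.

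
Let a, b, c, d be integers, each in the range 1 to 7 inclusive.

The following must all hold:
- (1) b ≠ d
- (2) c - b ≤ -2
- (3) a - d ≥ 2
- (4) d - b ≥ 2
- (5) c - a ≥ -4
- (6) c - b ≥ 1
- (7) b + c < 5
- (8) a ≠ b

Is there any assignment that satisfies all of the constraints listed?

Constraints 2, 3, 4, and 5 give b − c ≥ 2, c − a ≥ -4, a − d ≥ 2, d − b ≥ 2.
Adding all 4 inequalities: the left sides telescope to 0, and the right sides sum to 2 + (-4) + 2 + 2 = 2. So 0 ≥ 2, which is false.

Unsatisfiable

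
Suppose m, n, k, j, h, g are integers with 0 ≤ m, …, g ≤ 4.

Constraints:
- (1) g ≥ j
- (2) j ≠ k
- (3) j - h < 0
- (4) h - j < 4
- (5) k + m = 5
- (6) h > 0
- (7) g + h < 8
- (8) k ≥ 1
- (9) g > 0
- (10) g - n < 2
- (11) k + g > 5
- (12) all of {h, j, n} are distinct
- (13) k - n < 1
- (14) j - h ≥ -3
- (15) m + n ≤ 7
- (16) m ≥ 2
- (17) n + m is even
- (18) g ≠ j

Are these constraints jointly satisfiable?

One satisfying assignment is m = 3, n = 3, k = 2, j = 0, h = 1, g = 4.
For the less obvious constraints — constraint 3: j - h = -1; constraint 4: h - j = 1; constraint 5: k + m = 5 — and the others hold by inspection.

Satisfiable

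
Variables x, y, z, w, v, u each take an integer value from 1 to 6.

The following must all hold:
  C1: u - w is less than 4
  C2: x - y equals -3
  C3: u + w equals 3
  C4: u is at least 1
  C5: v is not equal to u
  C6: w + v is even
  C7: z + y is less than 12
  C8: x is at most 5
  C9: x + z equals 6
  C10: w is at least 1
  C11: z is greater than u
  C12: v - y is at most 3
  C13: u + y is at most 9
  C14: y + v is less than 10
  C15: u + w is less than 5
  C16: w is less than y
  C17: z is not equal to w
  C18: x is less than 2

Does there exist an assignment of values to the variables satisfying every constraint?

Satisfiable

The assignment x = 1, y = 4, z = 5, w = 1, v = 5, u = 2 works:
  constraint 1 holds since u - w = 1.
  constraint 2 holds since x - y = -3.
The rest check out directly.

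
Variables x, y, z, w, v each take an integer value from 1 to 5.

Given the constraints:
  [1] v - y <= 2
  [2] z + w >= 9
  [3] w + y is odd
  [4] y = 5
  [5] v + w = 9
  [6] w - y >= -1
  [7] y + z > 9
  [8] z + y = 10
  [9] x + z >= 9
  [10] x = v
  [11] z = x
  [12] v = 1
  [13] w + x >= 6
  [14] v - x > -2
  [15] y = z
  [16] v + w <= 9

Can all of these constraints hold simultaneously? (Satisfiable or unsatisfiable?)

Unsatisfiable

Constraint 4 fixes y = 5 and constraint 12 fixes v = 1. Constraints 10, 11, and 15 give y = z = x = v, so y = v. But 5 ≠ 1 — contradiction.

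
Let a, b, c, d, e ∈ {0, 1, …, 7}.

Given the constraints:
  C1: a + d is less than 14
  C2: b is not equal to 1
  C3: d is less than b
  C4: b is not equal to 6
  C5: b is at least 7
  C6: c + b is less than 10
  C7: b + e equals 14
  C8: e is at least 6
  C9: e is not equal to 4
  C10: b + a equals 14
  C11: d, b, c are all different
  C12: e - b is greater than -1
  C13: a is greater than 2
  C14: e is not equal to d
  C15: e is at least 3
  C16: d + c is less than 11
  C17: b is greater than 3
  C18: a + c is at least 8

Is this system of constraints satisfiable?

Setting (a, b, c, d, e) = (7, 7, 2, 6, 7) satisfies everything: constraint 1: a + d = 13; constraint 6: c + b = 9; constraint 7: b + e = 14, and the others follow.

Satisfiable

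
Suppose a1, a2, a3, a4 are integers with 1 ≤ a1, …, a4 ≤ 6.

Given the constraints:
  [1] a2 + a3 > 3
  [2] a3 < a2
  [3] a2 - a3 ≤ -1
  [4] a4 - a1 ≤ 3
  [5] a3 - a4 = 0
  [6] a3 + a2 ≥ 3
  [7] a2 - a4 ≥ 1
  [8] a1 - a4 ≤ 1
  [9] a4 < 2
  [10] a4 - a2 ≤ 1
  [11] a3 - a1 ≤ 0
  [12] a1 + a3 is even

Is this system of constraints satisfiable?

Unsatisfiable

Constraints 3, 7, 8, and 11 give a3 − a2 ≥ 1, a2 − a4 ≥ 1, a4 − a1 ≥ -1, a1 − a3 ≥ 0.
Adding all 4 inequalities: the left sides telescope to 0, and the right sides sum to 1 + 1 + (-1) + 0 = 1. So 0 ≥ 1, which is false.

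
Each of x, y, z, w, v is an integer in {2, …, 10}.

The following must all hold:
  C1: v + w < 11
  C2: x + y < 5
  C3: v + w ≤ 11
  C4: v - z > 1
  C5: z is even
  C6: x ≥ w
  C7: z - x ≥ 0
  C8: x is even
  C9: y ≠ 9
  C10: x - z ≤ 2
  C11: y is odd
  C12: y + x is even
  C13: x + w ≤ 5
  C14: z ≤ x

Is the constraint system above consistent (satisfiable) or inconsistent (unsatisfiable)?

Unsatisfiable

Constraint 11 makes y odd and constraint 8 makes x even, so y + x must be odd. Constraint 12 says y + x is even — contradiction.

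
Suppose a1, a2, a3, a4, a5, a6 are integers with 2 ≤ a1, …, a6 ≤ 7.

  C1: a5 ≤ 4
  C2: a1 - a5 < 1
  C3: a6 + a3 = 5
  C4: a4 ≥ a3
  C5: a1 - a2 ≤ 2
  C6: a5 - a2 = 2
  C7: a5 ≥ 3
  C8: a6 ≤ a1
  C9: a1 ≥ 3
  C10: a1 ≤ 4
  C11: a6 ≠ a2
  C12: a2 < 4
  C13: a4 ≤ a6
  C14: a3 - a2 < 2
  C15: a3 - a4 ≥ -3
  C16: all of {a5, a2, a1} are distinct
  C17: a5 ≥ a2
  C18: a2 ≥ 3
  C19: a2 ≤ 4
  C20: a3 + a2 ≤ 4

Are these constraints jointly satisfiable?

Unsatisfiable

Constraints 1, 7, 9, 10, 18, and 19 confine each of a5, a2, a1 to the 2 values {3, 4}.
Constraint 16 requires all 3 of them to be distinct, but only 2 values are available — impossible by the pigeonhole principle.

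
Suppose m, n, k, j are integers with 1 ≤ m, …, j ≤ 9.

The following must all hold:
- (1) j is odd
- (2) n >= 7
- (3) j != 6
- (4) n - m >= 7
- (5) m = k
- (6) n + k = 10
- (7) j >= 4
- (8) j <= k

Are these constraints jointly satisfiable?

From constraint 2: n ≥ 7. From constraints 7 and 8: k ≥ j ≥ 4. Hence n + k ≥ 11. But constraint 6 requires n + k = 10, and 10 < 11. Contradiction.

Unsatisfiable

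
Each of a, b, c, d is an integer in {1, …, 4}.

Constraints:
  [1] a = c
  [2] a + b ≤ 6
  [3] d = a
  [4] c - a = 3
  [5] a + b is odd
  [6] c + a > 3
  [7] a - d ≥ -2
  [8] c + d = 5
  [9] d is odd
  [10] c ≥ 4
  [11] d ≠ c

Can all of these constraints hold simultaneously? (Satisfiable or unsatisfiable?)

Unsatisfiable

From constraints 1 and 3, d = a = c, so d = c. But constraint 11 says d ≠ c. Contradiction.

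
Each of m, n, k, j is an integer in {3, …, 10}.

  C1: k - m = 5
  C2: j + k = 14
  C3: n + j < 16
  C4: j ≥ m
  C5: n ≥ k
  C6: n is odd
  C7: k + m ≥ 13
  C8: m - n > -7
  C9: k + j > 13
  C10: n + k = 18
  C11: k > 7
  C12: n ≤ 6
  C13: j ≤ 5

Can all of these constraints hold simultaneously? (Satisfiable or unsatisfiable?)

From constraints 5 and 12: k ≤ n ≤ 6. From constraints 4 and 13: m ≤ j ≤ 5. Hence k + m ≤ 11. But constraint 7 requires k + m ≥ 13, and 13 > 11. Contradiction.

Unsatisfiable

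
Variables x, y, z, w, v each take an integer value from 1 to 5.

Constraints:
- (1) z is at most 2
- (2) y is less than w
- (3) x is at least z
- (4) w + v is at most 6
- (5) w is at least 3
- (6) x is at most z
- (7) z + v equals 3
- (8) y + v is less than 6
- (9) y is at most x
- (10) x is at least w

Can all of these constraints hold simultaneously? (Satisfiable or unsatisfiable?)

Unsatisfiable

From constraints 5 and 10: x ≥ w and w ≥ 3, so x ≥ 3. From constraints 1 and 6: x ≤ z and z ≤ 2, so x ≤ 2. But 2 < 3, so no value of x works.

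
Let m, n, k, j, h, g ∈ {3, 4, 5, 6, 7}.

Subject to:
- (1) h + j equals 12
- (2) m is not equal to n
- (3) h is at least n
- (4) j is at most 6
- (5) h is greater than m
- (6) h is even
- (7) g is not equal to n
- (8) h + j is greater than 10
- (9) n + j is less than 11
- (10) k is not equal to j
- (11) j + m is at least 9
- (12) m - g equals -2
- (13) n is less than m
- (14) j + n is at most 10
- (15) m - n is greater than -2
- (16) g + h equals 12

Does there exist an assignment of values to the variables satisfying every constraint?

Satisfiable

Try m = 4, n = 3, k = 3, j = 6, h = 6, g = 6.
Check constraint 1: h + j = 12; constraint 8: h + j = 12; constraint 9: n + j = 9. The remaining constraints are straightforward to verify.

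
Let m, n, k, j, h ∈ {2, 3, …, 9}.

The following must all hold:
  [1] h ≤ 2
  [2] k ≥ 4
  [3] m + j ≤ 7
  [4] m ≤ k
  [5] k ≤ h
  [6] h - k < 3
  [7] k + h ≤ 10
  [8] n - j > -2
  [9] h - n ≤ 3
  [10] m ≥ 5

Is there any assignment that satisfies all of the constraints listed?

Unsatisfiable

From constraints 4 and 10: k ≥ m and m ≥ 5, so k ≥ 5. From constraints 1 and 5: k ≤ h and h ≤ 2, so k ≤ 2. But 2 < 5, so no value of k works.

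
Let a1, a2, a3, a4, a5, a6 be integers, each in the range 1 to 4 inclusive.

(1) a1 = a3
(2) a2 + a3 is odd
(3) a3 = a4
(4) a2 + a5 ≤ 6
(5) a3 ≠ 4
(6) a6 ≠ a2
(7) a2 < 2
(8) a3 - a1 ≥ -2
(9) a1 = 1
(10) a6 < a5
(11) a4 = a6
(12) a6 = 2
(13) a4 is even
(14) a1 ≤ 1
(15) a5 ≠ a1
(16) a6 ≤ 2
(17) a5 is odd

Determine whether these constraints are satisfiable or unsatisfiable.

Constraint 9 fixes a1 = 1 and constraint 12 fixes a6 = 2. Constraints 1, 3, and 11 give a1 = a3 = a4 = a6, so a1 = a6. But 1 ≠ 2 — contradiction.

Unsatisfiable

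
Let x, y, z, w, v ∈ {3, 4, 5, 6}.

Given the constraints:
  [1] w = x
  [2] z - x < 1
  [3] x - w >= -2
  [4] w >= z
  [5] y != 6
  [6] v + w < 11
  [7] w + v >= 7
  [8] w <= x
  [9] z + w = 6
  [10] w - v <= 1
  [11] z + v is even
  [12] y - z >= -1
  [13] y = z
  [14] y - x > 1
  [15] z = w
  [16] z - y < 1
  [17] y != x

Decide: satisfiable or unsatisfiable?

From constraints 1, 13, and 15, y = z = w = x, so y = x. But constraint 17 says y ≠ x. Contradiction.

Unsatisfiable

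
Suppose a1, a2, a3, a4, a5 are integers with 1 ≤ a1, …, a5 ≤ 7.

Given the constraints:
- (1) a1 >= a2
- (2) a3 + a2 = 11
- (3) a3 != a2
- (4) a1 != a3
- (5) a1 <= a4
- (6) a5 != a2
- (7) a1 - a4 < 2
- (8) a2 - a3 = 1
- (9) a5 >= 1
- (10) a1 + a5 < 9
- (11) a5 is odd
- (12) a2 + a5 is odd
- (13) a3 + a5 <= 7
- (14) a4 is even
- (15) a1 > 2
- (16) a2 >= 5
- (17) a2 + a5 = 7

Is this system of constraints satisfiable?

Satisfiable

Take a1 = 6, a2 = 6, a3 = 5, a4 = 6, a5 = 1. Then constraint 2: a3 + a2 = 11; constraint 7: a1 - a4 = 0; constraint 8: a2 - a3 = 1, and every other listed constraint is also met.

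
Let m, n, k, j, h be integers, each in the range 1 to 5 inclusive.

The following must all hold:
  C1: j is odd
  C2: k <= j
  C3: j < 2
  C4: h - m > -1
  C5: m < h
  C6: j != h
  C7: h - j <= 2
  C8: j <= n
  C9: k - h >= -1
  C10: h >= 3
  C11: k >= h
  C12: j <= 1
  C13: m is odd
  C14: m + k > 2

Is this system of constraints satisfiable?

Unsatisfiable

From constraints 10 and 11: k ≥ h and h ≥ 3, so k ≥ 3. From constraints 2 and 12: k ≤ j and j ≤ 1, so k ≤ 1. But 1 < 3, so no value of k works.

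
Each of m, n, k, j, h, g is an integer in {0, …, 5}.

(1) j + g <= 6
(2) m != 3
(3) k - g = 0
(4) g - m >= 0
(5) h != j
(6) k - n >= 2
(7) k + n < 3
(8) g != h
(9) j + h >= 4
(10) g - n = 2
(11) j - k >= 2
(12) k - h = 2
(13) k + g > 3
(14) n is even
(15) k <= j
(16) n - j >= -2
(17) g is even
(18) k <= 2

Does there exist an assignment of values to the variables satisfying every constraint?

Unsatisfiable

Constraints 6, 11, and 16 give n − j ≥ -2, j − k ≥ 2, k − n ≥ 2.
Adding all 3 inequalities: the left sides telescope to 0, and the right sides sum to (-2) + 2 + 2 = 2. So 0 ≥ 2, which is false.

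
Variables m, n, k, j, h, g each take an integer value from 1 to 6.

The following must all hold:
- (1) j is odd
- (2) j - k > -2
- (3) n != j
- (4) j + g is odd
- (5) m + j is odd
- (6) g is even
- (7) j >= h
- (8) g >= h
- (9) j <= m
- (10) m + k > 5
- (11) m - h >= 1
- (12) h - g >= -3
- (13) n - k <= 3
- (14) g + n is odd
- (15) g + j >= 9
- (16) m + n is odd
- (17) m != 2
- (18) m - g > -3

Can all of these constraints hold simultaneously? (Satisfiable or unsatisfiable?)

Satisfiable

The assignment m = 4, n = 5, k = 2, j = 3, h = 3, g = 6 works:
  constraint 2 holds since j - k = 1.
  constraint 10 holds since m + k = 6.
The rest check out directly.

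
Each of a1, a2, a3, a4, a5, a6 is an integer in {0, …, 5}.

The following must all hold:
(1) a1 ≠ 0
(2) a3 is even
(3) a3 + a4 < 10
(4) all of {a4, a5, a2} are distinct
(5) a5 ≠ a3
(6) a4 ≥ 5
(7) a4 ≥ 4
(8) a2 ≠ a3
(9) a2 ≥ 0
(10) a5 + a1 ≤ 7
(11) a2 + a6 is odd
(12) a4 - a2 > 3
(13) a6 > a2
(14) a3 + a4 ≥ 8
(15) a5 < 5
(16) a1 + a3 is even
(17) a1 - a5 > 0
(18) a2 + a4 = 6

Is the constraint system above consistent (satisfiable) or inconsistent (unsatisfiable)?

Satisfiable

One satisfying assignment is a1 = 4, a2 = 1, a3 = 4, a4 = 5, a5 = 3, a6 = 4.
For the less obvious constraints — constraint 3: a3 + a4 = 9; constraint 10: a5 + a1 = 7; constraint 12: a4 - a2 = 4 — and the others hold by inspection.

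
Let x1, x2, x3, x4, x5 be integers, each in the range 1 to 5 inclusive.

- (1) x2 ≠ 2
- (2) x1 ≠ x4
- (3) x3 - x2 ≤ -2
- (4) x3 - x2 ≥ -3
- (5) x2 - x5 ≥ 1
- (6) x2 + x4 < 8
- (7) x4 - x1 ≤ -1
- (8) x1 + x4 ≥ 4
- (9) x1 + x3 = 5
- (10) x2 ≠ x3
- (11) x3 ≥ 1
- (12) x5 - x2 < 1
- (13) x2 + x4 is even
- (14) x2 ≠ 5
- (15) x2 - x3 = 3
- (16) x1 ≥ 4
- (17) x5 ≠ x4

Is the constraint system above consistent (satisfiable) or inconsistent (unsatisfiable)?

Take x1 = 4, x2 = 4, x3 = 1, x4 = 2, x5 = 3. Then constraint 3: x3 - x2 = -3; constraint 4: x3 - x2 = -3, and every other listed constraint is also met.

Satisfiable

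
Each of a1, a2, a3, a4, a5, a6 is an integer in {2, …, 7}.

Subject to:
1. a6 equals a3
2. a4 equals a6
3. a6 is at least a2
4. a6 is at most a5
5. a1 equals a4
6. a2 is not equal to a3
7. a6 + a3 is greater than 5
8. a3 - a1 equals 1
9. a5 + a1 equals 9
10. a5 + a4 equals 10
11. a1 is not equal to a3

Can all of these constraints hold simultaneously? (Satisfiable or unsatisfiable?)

Unsatisfiable

From constraints 1, 2, and 5, a1 = a4 = a6 = a3, so a1 = a3. But constraint 11 says a1 ≠ a3. Contradiction.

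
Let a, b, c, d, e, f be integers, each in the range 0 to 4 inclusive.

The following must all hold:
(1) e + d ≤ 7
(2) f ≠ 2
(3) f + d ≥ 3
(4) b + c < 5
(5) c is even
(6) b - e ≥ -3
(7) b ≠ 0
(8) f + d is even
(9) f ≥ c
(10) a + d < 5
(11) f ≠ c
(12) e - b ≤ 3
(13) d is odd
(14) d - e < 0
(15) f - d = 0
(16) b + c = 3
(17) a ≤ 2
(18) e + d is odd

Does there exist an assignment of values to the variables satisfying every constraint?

Satisfiable

One satisfying assignment is a = 1, b = 3, c = 0, d = 3, e = 4, f = 3.
For the less obvious constraints — constraint 1: e + d = 7; constraint 3: f + d = 6; constraint 4: b + c = 3 — and the others hold by inspection.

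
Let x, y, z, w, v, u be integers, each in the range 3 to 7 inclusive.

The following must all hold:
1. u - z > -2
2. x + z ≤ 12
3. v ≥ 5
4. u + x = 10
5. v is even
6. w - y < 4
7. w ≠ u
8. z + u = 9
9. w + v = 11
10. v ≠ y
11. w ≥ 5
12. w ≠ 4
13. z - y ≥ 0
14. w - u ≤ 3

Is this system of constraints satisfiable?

Satisfiable

Take x = 6, y = 4, z = 5, w = 5, v = 6, u = 4. Then constraint 1: u - z = -1; constraint 2: x + z = 11, and every other listed constraint is also met.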